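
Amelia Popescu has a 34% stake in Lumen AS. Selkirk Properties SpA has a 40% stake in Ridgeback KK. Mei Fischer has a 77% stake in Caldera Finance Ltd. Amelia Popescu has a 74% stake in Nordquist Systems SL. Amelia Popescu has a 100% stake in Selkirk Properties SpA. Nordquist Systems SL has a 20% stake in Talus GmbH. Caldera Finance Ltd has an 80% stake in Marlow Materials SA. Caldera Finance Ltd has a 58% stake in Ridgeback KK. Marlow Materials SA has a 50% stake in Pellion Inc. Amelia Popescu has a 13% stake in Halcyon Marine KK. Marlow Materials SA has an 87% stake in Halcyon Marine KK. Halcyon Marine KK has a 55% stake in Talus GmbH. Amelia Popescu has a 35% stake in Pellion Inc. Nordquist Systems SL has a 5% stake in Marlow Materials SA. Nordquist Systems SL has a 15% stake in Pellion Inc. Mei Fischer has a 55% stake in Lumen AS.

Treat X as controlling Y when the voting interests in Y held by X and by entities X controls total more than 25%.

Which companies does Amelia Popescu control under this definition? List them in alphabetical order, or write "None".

Amelia holds 74% of Nordquist, so Amelia controls Nordquist.
Amelia holds 100% of Selkirk, so Amelia controls Selkirk.
Selkirk holds 40% of Ridgeback, so Amelia controls Ridgeback.
Nordquist and Amelia together hold 15% + 35% = 50% of Pellion, so Amelia controls Pellion.
Amelia holds 34% of Lumen, so Amelia controls Lumen.
No other company's threshold is met.

Lumen AS, Nordquist Systems SL, Pellion Inc, Ridgeback KK, Selkirk Properties SpA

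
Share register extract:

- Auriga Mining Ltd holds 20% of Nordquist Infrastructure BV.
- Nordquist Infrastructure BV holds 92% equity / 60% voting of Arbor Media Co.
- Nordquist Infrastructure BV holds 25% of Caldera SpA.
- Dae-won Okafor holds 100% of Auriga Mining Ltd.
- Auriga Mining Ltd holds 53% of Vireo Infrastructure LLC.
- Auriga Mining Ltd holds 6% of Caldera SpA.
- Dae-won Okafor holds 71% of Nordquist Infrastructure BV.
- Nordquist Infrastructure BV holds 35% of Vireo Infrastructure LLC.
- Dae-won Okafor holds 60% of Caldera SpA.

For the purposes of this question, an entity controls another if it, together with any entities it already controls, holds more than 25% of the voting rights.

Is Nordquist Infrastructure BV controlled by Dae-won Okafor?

Yes

Dae-won holds 100% of Auriga, so Dae-won controls Auriga.
Dae-won and Auriga together hold 71% + 20% = 91% of Nordquist, so Dae-won controls Nordquist.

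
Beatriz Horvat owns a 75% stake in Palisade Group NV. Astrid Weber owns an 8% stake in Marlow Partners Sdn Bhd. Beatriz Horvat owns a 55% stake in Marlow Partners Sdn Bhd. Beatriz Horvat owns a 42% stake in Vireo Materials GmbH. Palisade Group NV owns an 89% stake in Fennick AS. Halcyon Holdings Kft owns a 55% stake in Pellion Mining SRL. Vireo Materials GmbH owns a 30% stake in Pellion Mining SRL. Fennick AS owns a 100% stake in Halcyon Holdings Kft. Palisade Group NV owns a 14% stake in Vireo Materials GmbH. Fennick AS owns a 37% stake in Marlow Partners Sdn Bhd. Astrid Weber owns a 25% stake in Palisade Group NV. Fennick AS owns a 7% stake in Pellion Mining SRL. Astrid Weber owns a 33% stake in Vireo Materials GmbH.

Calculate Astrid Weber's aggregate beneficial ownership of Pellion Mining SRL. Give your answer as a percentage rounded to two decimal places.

Astrid reaches Pellion along 4 paths.
Via Vireo: 33% × 30% = 9.9%.
Via Palisade → Vireo: 25% × 14% × 30% = 1.05%.
Via Palisade → Fennick → Halcyon: 25% × 89% × 100% × 55% = 12.2375%.
Via Palisade → Fennick: 25% × 89% × 7% = 1.5575%.
Total: 9.9% + 1.05% + 12.2375% + 1.5575% = 24.745%.
Rounded: 24.75%.

24.75%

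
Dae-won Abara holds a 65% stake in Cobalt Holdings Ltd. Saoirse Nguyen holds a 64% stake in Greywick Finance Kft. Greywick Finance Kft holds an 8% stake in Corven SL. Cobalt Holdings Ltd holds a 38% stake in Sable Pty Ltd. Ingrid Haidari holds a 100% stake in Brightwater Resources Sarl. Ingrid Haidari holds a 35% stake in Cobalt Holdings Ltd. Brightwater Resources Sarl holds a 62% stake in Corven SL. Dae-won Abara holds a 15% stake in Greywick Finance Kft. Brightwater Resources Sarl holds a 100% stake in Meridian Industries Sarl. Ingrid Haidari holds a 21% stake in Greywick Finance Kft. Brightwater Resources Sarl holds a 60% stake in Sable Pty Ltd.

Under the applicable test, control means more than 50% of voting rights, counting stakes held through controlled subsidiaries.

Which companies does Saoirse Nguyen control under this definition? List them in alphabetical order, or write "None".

Saoirse holds 64% of Greywick, so Saoirse controls Greywick.
No other company's threshold is met.

Greywick Finance Kft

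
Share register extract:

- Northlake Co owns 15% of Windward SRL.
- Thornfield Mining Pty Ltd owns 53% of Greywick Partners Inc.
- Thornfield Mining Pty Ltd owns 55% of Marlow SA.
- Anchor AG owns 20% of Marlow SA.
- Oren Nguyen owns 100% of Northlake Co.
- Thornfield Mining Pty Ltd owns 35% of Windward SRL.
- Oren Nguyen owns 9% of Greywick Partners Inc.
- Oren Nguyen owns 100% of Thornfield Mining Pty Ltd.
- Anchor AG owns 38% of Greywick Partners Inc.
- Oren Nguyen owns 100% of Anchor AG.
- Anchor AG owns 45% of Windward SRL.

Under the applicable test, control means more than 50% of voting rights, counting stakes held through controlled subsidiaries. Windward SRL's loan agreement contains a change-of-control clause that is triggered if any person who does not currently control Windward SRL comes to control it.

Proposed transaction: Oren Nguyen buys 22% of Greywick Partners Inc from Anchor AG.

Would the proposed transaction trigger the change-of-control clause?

The purchase adds only to Oren's holdings (Anchor's stake shrinks), so Oren is the only person who could newly come to control Windward.
Oren holds 100% of Thornfield, so Oren controls Thornfield.
Oren holds 100% of Anchor, so Oren controls Anchor.
Oren holds 100% of Northlake, so Oren controls Northlake.
Thornfield and Anchor and Northlake together hold 35% + 45% + 15% = 95% of Windward, so Oren controls Windward.
So Oren already controls Windward before the transaction.
After the purchase, Oren's direct stake in Greywick rises to 9% + 22% = 31%, and Anchor's stake falls to 16%.
Oren controlled Windward already, so this is not a new person acquiring control; every other person's position is unchanged or reduced.
No new person acquires control, so the clause is not triggered.

No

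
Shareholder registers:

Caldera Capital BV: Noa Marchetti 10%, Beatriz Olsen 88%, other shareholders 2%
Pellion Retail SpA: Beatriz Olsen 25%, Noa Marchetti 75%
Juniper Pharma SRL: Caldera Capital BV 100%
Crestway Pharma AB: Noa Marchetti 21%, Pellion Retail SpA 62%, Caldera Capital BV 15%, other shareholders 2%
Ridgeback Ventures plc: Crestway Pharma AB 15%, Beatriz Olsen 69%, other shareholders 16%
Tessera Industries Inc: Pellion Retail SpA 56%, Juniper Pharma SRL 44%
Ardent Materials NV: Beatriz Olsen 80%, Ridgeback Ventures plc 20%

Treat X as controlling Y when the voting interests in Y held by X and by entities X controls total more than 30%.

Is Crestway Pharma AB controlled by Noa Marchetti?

Noa holds 75% of Pellion, so Noa controls Pellion.
Noa and Pellion together hold 21% + 62% = 83% of Crestway, so Noa controls Crestway.

Yes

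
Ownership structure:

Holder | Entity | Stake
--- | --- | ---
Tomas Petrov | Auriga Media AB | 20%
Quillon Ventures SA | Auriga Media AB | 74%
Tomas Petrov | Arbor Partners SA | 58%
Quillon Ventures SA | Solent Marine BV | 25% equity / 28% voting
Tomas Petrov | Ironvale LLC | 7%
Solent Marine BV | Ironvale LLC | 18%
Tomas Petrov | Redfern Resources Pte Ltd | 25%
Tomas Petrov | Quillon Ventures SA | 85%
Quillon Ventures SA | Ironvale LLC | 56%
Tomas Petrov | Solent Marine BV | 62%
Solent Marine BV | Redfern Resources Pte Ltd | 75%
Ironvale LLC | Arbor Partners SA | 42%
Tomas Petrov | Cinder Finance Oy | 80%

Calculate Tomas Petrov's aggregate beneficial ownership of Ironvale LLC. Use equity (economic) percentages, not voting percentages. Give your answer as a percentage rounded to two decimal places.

Tomas reaches Ironvale along 4 paths.
Direct stake: 7% = 7%.
Via Quillon → Solent: 85% × 25% × 18% = 3.825%.
Via Solent: 62% × 18% = 11.16%.
Via Quillon: 85% × 56% = 47.6%.
Total: 7% + 3.825% + 11.16% + 47.6% = 69.585%.
Rounded: 69.59%.

69.59%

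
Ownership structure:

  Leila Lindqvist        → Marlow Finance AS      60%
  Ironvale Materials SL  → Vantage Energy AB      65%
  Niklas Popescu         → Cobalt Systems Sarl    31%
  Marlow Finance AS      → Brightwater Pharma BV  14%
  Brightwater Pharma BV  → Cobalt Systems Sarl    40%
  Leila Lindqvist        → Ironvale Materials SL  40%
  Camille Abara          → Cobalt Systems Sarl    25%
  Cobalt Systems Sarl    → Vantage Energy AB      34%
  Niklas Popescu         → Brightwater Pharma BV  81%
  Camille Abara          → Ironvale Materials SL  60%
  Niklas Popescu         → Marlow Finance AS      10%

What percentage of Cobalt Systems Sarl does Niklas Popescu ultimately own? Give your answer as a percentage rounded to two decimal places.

63.96%

Niklas reaches Cobalt along 3 paths.
Direct stake: 31% = 31%.
Via Brightwater: 81% × 40% = 32.4%.
Via Marlow → Brightwater: 10% × 14% × 40% = 0.56%.
Total: 31% + 32.4% + 0.56% = 63.96%.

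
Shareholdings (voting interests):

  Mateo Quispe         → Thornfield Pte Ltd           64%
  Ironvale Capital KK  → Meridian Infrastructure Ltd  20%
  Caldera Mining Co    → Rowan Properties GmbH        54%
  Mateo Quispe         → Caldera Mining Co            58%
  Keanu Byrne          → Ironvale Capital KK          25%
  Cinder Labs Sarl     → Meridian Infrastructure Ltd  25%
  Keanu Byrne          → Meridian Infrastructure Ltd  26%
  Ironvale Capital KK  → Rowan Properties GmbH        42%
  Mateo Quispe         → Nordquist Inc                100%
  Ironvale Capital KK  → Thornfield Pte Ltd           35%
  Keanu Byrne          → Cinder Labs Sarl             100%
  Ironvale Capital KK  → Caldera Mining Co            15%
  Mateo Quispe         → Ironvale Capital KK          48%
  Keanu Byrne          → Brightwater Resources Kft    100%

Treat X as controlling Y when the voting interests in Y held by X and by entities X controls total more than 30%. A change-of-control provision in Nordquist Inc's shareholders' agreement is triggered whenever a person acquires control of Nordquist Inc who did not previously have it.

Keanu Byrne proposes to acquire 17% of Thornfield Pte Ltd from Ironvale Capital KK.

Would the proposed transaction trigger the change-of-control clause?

The purchase adds only to Keanu's holdings (Ironvale's stake shrinks), so Keanu is the only person who could newly come to control Nordquist.
Keanu holds 100% of Cinder, so Keanu controls Cinder.
Keanu holds 100% of Brightwater, so Keanu controls Brightwater.
Cinder and Keanu together hold 25% + 26% = 51% of Meridian, so Keanu controls Meridian.
Neither Keanu nor any entity Keanu controls holds any voting interest in Nordquist.
So before the transaction, Keanu does not control Nordquist.
After the purchase, Keanu holds 17% of Thornfield directly, and Ironvale's stake falls to 18%.
Keanu's side now holds 17% of Thornfield, not > 30%, so Keanu still does not control Thornfield.
After the transaction, neither Keanu nor any entity Keanu controls holds a voting interest in Nordquist, so Keanu still does not control it.
No new person acquires control, so the clause is not triggered.

No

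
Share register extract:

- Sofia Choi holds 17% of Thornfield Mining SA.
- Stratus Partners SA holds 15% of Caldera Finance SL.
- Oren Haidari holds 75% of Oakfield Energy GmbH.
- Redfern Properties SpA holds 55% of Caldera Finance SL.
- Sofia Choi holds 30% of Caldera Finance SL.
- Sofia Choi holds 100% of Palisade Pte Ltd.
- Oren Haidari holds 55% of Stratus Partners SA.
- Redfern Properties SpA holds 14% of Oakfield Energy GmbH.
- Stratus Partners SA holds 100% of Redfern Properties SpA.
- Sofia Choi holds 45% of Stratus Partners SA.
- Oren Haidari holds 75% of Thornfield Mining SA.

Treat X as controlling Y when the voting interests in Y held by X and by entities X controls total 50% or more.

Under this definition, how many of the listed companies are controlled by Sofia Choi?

1

Sofia holds 100% of Palisade, so Sofia controls Palisade.
No other company's threshold is met.
Sofia controls 1 company.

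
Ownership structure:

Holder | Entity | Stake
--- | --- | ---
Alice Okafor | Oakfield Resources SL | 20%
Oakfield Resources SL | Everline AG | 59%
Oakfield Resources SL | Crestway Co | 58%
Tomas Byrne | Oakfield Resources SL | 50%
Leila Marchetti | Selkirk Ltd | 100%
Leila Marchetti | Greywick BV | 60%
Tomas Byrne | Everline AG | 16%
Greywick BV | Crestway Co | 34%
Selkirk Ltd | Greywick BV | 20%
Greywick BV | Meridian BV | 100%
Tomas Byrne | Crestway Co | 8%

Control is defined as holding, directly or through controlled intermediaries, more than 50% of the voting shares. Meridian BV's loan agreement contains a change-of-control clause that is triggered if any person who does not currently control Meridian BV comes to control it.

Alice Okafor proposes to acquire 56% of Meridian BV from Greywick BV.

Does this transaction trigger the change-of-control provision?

Yes

The purchase adds only to Alice's holdings (Greywick's stake shrinks), so Alice is the only person who could newly come to control Meridian.
Alice's largest direct stake is 20% in Oakfield, which does not meet the threshold, so Alice controls no company.
Neither Alice nor any entity Alice controls holds any voting interest in Meridian.
So before the transaction, Alice does not control Meridian.
After the purchase, Alice holds 56% of Meridian directly, and Greywick's stake falls to 44%.
Alice holds 56% of Meridian, so Alice controls Meridian.
Alice did not control Meridian before and does after, so the clause is triggered.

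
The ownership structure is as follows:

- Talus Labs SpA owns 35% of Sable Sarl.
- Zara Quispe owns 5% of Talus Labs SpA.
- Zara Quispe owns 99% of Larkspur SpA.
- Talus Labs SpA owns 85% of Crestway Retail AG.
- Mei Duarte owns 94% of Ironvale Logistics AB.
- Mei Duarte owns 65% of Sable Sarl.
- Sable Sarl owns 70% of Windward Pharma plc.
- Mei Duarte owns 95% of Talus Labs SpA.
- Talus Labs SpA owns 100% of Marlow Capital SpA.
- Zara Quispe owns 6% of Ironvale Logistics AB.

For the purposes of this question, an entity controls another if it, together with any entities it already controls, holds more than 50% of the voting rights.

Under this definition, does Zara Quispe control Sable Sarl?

No

Zara holds 99% of Larkspur, so Zara controls Larkspur.
Neither Zara nor any entity Zara controls holds any voting interest in Sable.
So Zara does not control Sable.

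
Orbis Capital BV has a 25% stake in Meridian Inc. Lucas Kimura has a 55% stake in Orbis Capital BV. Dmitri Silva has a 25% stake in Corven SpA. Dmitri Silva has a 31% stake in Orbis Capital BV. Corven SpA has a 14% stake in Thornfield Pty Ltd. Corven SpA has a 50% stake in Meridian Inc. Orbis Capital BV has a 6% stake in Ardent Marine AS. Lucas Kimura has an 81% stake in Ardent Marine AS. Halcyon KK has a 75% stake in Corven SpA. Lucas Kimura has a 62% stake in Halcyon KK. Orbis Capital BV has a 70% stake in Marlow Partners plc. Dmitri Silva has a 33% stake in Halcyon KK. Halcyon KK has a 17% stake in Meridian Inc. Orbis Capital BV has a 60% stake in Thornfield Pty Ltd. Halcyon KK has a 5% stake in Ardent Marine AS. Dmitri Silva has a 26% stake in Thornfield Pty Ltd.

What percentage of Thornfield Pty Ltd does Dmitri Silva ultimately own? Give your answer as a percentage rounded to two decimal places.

Dmitri reaches Thornfield along 4 paths.
Direct stake: 26% = 26%.
Via Halcyon → Corven: 33% × 75% × 14% = 3.465%.
Via Corven: 25% × 14% = 3.5%.
Via Orbis: 31% × 60% = 18.6%.
Total: 26% + 3.465% + 3.5% + 18.6% = 51.565%.
Rounded: 51.57%.

51.57%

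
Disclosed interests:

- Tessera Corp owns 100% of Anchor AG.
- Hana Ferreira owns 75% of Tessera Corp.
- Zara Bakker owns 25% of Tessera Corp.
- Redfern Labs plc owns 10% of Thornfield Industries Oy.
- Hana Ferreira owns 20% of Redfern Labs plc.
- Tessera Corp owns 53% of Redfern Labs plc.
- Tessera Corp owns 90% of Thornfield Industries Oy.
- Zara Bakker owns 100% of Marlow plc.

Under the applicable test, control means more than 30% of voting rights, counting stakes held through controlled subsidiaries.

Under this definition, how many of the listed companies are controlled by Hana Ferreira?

4

Hana holds 75% of Tessera, so Hana controls Tessera.
Hana and Tessera together hold 20% + 53% = 73% of Redfern, so Hana controls Redfern.
Tessera holds 100% of Anchor, so Hana controls Anchor.
Redfern and Tessera together hold 10% + 90% = 100% of Thornfield, so Hana controls Thornfield.
No other company's threshold is met.
Hana controls 4 companies.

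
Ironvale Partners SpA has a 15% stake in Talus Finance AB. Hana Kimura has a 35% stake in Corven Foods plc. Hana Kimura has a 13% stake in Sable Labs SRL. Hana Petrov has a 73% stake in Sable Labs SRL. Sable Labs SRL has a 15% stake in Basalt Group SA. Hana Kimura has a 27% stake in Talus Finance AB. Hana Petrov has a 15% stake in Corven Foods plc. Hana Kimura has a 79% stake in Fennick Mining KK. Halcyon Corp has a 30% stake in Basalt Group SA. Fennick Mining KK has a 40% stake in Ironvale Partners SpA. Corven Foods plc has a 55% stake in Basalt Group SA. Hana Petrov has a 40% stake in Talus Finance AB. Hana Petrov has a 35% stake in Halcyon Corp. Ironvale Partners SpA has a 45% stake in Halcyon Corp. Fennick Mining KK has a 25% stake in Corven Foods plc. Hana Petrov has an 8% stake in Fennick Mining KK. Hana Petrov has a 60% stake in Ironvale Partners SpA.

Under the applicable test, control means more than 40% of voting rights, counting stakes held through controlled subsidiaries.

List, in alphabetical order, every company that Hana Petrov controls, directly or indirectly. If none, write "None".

Basalt Group SA, Halcyon Corp, Ironvale Partners SpA, Sable Labs SRL, Talus Finance AB

Hana Petrov holds 60% of Ironvale, so Hana Petrov controls Ironvale.
Ironvale and Hana Petrov together hold 45% + 35% = 80% of Halcyon, so Hana Petrov controls Halcyon.
Hana Petrov holds 73% of Sable, so Hana Petrov controls Sable.
Ironvale and Hana Petrov together hold 15% + 40% = 55% of Talus, so Hana Petrov controls Talus.
Sable and Halcyon together hold 15% + 30% = 45% of Basalt, so Hana Petrov controls Basalt.
No other company's threshold is met.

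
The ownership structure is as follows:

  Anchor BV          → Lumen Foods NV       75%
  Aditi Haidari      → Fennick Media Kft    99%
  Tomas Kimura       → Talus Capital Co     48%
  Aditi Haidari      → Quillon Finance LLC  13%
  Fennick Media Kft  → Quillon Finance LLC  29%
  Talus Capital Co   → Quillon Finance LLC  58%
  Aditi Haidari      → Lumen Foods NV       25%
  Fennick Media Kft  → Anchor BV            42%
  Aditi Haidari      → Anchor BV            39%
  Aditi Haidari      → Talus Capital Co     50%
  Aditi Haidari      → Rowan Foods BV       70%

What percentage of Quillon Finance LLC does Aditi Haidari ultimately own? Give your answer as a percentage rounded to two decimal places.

Aditi reaches Quillon along 3 paths.
Via Fennick: 99% × 29% = 28.71%.
Via Talus: 50% × 58% = 29%.
Direct stake: 13% = 13%.
Total: 28.71% + 29% + 13% = 70.71%.

70.71%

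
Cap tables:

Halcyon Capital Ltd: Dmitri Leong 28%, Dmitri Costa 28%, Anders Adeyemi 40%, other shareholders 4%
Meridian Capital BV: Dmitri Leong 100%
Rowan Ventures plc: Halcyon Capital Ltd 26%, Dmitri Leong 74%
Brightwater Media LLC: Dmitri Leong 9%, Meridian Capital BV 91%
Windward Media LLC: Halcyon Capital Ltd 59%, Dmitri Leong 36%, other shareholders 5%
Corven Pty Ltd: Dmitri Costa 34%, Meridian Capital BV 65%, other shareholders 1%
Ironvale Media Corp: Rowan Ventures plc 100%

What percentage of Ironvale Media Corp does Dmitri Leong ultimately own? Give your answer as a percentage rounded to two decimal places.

Dmitri Leong reaches Ironvale along 2 paths.
Via Halcyon → Rowan: 28% × 26% × 100% = 7.28%.
Via Rowan: 74% × 100% = 74%.
Total: 7.28% + 74% = 81.28%.

81.28%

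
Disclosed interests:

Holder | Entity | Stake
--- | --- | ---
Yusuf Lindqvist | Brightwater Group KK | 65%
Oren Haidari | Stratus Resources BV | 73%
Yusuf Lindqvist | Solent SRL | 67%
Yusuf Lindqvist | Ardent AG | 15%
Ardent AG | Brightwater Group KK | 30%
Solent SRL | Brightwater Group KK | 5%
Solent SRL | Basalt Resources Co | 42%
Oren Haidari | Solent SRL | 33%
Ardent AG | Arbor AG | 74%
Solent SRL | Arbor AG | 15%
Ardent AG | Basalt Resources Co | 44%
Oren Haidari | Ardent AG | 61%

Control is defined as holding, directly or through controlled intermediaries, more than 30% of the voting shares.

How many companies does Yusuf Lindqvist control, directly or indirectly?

3

Yusuf holds 67% of Solent, so Yusuf controls Solent.
Solent holds 42% of Basalt, so Yusuf controls Basalt.
Solent and Yusuf together hold 5% + 65% = 70% of Brightwater, so Yusuf controls Brightwater.
No other company's threshold is met.
Yusuf controls 3 companies.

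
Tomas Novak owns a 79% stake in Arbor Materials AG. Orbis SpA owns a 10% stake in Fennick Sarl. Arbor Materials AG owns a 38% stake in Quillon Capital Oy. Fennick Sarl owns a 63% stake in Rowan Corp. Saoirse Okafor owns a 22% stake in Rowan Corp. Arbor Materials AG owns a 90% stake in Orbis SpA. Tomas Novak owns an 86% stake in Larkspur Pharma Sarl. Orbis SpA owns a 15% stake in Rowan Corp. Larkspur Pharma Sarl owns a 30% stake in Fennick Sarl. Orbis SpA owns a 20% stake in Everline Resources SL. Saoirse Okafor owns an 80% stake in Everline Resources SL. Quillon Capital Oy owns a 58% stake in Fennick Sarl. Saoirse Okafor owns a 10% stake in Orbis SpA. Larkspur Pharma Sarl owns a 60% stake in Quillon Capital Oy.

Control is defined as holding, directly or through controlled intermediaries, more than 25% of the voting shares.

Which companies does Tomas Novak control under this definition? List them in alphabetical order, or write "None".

Tomas holds 79% of Arbor, so Tomas controls Arbor.
Tomas holds 86% of Larkspur, so Tomas controls Larkspur.
Arbor holds 90% of Orbis, so Tomas controls Orbis.
Larkspur and Arbor together hold 60% + 38% = 98% of Quillon, so Tomas controls Quillon.
Larkspur and Quillon and Orbis together hold 30% + 58% + 10% = 98% of Fennick, so Tomas controls Fennick.
Orbis and Fennick together hold 15% + 63% = 78% of Rowan, so Tomas controls Rowan.
No other company's threshold is met.

Arbor Materials AG, Fennick Sarl, Larkspur Pharma Sarl, Orbis SpA, Quillon Capital Oy, Rowan Corp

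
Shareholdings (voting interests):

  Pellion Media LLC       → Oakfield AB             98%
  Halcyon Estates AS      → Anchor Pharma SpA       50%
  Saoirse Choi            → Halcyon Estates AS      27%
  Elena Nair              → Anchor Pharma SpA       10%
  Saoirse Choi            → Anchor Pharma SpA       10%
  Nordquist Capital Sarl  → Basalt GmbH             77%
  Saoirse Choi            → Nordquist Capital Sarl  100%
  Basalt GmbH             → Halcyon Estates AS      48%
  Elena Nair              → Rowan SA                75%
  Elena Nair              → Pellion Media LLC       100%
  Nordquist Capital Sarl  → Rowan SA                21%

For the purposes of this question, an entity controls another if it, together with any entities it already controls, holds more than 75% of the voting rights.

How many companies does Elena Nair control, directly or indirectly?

2

Elena holds 100% of Pellion, so Elena controls Pellion.
Pellion holds 98% of Oakfield, so Elena controls Oakfield.
No other company's threshold is met.
Elena controls 2 companies.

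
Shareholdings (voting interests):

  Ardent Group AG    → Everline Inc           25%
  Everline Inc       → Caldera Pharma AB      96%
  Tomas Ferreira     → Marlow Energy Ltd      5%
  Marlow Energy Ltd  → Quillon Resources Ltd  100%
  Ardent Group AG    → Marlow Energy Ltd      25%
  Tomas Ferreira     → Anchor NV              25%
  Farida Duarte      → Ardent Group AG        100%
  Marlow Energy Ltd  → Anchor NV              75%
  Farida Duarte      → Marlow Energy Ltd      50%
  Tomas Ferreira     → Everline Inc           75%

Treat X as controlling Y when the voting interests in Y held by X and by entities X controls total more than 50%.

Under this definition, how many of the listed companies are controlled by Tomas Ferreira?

Tomas holds 75% of Everline, so Tomas controls Everline.
Everline holds 96% of Caldera, so Tomas controls Caldera.
No other company's threshold is met.
Tomas controls 2 companies.

2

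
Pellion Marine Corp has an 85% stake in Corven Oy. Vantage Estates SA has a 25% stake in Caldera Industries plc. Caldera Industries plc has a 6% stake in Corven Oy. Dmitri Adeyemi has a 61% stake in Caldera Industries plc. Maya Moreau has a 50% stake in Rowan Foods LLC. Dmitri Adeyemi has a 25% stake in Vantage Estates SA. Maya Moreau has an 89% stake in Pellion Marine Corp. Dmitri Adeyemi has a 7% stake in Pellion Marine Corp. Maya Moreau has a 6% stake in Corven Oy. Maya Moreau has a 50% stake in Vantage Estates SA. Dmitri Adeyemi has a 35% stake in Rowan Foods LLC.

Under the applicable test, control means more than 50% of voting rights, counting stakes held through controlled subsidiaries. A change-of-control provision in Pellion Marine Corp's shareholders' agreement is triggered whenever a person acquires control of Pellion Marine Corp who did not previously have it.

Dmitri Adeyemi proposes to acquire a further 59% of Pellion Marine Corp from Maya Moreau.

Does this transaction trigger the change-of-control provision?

The purchase adds only to Dmitri's holdings (Maya's stake shrinks), so Dmitri is the only person who could newly come to control Pellion.
Dmitri holds 61% of Caldera, so Dmitri controls Caldera.
In Pellion, Dmitri's side holds only 7%, not > 50%.
So before the transaction, Dmitri does not control Pellion.
After the purchase, Dmitri's direct stake in Pellion rises to 7% + 59% = 66%, and Maya's stake falls to 30%.
Dmitri holds 66% of Pellion, so Dmitri controls Pellion.
Dmitri did not control Pellion before and does after, so the clause is triggered.

Yes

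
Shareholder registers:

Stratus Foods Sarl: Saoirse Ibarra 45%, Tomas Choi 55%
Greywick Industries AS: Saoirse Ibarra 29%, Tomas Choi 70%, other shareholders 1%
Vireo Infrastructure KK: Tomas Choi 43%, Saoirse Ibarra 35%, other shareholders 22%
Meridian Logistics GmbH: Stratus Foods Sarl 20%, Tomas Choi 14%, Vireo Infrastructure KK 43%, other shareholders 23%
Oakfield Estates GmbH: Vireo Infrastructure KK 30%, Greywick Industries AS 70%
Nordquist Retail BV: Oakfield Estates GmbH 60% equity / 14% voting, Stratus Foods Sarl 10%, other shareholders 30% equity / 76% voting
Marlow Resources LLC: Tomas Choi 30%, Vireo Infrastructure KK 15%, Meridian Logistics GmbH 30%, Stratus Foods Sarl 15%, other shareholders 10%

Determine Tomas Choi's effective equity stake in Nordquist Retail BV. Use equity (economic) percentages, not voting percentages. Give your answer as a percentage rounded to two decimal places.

Tomas reaches Nordquist along 3 paths.
Via Vireo → Oakfield: 43% × 30% × 60% = 7.74%.
Via Greywick → Oakfield: 70% × 70% × 60% = 29.4%.
Via Stratus: 55% × 10% = 5.5%.
Total: 7.74% + 29.4% + 5.5% = 42.64%.

42.64%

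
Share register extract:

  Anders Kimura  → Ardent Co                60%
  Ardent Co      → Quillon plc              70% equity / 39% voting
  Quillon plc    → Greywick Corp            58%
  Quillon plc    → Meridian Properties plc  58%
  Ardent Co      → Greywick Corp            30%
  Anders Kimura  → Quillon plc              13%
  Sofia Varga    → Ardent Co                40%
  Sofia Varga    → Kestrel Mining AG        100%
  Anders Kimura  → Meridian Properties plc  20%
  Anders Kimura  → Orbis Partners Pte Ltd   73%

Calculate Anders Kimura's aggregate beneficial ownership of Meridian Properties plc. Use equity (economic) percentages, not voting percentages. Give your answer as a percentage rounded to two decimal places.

Anders reaches Meridian along 3 paths.
Via Ardent → Quillon: 60% × 70% × 58% = 24.36%.
Via Quillon: 13% × 58% = 7.54%.
Direct stake: 20% = 20%.
Total: 24.36% + 7.54% + 20% = 51.9%.
Rounded: 51.90%.

51.90%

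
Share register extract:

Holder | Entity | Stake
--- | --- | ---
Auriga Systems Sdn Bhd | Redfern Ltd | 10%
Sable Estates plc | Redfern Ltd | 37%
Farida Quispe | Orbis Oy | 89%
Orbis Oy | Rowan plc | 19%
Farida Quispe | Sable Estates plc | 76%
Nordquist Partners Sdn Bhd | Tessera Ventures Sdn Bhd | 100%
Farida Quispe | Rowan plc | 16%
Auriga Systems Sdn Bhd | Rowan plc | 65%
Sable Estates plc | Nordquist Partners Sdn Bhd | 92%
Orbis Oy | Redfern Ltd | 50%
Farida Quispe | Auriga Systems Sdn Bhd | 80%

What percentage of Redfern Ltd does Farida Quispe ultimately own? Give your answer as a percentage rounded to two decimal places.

80.62%

Farida reaches Redfern along 3 paths.
Via Sable: 76% × 37% = 28.12%.
Via Orbis: 89% × 50% = 44.5%.
Via Auriga: 80% × 10% = 8%.
Total: 28.12% + 44.5% + 8% = 80.62%.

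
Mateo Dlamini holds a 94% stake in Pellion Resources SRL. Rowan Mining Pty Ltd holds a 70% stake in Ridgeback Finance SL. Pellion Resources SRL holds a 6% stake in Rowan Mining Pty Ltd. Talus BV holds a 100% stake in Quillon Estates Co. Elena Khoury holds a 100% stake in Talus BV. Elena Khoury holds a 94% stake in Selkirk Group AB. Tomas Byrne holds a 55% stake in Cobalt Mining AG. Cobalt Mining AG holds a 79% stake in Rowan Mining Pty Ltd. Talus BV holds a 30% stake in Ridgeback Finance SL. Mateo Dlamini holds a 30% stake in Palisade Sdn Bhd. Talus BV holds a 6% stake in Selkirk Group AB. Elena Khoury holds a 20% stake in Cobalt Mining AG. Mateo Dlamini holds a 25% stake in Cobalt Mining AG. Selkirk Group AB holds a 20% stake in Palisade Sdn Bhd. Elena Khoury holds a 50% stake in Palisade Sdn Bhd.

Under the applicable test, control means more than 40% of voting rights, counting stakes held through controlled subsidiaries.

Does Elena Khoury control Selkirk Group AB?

Yes

Elena holds 100% of Talus, so Elena controls Talus.
Elena and Talus together hold 94% + 6% = 100% of Selkirk, so Elena controls Selkirk.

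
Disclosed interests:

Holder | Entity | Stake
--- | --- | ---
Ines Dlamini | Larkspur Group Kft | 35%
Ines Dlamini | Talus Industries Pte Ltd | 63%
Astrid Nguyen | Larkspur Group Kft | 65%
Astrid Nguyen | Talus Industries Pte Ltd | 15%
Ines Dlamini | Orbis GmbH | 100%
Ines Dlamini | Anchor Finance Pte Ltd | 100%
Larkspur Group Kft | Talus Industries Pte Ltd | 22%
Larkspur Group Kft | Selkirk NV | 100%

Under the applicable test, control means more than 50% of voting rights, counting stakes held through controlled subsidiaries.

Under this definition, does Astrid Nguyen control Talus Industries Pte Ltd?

Astrid holds 65% of Larkspur, so Astrid controls Larkspur.
Larkspur holds 100% of Selkirk, so Astrid controls Selkirk.
In Talus, Astrid's side holds only 22% + 15% = 37%, not > 50%.
So Astrid does not control Talus.

No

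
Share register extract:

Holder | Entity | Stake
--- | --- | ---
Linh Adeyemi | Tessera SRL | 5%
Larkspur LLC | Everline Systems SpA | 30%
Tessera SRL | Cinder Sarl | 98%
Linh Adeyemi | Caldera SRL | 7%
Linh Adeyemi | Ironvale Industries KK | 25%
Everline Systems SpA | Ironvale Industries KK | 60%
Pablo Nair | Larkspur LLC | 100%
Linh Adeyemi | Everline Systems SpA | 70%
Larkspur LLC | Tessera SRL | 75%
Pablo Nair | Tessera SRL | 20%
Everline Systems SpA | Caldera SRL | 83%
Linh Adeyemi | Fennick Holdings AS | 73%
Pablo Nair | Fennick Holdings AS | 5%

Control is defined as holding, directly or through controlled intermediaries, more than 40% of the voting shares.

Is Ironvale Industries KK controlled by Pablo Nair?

Pablo holds 100% of Larkspur, so Pablo controls Larkspur.
Pablo and Larkspur together hold 20% + 75% = 95% of Tessera, so Pablo controls Tessera.
Tessera holds 98% of Cinder, so Pablo controls Cinder.
Neither Pablo nor any entity Pablo controls holds any voting interest in Ironvale.
So Pablo does not control Ironvale.

No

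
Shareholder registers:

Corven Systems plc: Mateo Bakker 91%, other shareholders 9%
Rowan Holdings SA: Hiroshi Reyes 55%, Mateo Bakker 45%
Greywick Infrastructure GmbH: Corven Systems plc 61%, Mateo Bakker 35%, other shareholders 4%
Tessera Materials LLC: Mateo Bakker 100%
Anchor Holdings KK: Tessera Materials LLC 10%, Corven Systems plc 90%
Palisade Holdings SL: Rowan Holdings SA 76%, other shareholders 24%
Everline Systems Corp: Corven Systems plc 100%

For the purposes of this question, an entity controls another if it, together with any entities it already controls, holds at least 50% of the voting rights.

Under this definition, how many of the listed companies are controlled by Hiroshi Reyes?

Hiroshi holds 55% of Rowan, so Hiroshi controls Rowan.
Rowan holds 76% of Palisade, so Hiroshi controls Palisade.
No other company's threshold is met.
Hiroshi controls 2 companies.

2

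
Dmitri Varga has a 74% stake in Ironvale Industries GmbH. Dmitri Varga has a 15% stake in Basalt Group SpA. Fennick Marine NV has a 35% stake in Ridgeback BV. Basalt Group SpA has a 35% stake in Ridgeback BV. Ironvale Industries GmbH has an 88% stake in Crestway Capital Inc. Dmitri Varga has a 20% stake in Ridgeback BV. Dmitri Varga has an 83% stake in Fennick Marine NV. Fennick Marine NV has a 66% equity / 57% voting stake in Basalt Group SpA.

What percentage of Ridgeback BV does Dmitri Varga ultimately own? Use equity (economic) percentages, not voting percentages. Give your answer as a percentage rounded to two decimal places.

Dmitri reaches Ridgeback along 4 paths.
Via Fennick: 83% × 35% = 29.05%.
Via Fennick → Basalt: 83% × 66% × 35% = 19.173%.
Via Basalt: 15% × 35% = 5.25%.
Direct stake: 20% = 20%.
Total: 29.05% + 19.173% + 5.25% + 20% = 73.473%.
Rounded: 73.47%.

73.47%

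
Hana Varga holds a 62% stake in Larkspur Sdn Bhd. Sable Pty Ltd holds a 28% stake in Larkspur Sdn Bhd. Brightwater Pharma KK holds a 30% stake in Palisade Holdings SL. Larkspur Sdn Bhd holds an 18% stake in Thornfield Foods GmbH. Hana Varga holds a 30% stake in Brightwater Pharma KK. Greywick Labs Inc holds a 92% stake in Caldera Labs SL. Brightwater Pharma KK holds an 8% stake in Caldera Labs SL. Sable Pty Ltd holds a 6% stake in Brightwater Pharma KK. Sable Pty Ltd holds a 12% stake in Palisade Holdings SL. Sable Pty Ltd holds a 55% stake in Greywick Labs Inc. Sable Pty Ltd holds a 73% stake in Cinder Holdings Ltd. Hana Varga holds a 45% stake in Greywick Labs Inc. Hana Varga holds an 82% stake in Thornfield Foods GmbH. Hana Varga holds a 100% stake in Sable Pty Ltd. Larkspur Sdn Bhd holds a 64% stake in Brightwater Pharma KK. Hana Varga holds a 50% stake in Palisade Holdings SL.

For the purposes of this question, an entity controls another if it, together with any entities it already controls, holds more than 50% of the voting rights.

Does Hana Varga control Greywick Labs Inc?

Yes

Hana holds 100% of Sable, so Hana controls Sable.
Hana and Sable together hold 45% + 55% = 100% of Greywick, so Hana controls Greywick.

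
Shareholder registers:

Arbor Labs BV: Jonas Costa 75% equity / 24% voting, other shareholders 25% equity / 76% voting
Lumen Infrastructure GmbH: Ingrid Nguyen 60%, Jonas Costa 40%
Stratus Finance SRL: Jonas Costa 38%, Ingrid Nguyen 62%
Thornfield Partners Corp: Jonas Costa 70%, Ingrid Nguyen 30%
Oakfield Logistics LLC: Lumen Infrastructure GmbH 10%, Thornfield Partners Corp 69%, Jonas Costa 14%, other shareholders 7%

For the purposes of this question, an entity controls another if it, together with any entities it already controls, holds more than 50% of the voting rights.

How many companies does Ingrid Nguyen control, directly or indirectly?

Ingrid holds 60% of Lumen, so Ingrid controls Lumen.
Ingrid holds 62% of Stratus, so Ingrid controls Stratus.
No other company's threshold is met.
Ingrid controls 2 companies.

2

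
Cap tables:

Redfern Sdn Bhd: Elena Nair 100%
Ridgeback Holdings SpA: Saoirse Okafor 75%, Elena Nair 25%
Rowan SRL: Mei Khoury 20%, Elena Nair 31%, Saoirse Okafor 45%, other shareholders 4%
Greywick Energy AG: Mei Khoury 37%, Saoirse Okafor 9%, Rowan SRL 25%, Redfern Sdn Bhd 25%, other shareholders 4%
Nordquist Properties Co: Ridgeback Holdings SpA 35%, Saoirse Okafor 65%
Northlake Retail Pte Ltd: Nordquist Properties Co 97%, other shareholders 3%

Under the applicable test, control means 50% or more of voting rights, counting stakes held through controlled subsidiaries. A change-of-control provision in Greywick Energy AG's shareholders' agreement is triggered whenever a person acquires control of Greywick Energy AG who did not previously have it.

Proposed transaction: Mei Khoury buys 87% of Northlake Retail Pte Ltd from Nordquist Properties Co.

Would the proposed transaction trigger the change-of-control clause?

The purchase adds only to Mei's holdings (Nordquist's stake shrinks), so Mei is the only person who could newly come to control Greywick.
Mei's largest direct stake is 37% in Greywick, which does not meet the threshold, so Mei controls no company.
In Greywick, Mei's side holds only 37%, not ≥ 50%.
So before the transaction, Mei does not control Greywick.
After the purchase, Mei holds 87% of Northlake directly, and Nordquist's stake falls to 10%.
Mei holds 87% of Northlake, so Mei controls Northlake.
After the transaction, Mei's side holds 37% of Greywick, not ≥ 50%, so Mei still does not control Greywick.
No new person acquires control, so the clause is not triggered.

No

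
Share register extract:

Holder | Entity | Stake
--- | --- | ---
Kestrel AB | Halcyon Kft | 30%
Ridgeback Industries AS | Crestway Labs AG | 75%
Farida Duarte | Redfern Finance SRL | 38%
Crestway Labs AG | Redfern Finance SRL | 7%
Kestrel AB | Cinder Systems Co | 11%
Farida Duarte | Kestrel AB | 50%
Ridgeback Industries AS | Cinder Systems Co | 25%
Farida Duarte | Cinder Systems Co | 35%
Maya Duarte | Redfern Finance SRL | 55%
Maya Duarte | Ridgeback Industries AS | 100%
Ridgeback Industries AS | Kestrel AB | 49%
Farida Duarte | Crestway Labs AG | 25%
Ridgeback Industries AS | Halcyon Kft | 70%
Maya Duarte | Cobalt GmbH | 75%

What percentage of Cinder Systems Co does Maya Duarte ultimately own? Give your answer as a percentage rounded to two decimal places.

Maya reaches Cinder along 2 paths.
Via Ridgeback: 100% × 25% = 25%.
Via Ridgeback → Kestrel: 100% × 49% × 11% = 5.39%.
Total: 25% + 5.39% = 30.39%.

30.39%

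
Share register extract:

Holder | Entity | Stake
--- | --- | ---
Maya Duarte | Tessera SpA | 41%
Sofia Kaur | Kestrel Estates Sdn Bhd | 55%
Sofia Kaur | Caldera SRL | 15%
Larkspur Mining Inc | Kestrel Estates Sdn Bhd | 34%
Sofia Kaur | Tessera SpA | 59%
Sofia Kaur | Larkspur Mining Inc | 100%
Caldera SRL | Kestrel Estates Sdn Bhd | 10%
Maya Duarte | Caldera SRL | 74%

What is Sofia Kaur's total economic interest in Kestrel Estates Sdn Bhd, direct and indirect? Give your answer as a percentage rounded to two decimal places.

90.50%

Sofia reaches Kestrel along 3 paths.
Via Larkspur: 100% × 34% = 34%.
Via Caldera: 15% × 10% = 1.5%.
Direct stake: 55% = 55%.
Total: 34% + 1.5% + 55% = 90.5%.
Rounded: 90.50%.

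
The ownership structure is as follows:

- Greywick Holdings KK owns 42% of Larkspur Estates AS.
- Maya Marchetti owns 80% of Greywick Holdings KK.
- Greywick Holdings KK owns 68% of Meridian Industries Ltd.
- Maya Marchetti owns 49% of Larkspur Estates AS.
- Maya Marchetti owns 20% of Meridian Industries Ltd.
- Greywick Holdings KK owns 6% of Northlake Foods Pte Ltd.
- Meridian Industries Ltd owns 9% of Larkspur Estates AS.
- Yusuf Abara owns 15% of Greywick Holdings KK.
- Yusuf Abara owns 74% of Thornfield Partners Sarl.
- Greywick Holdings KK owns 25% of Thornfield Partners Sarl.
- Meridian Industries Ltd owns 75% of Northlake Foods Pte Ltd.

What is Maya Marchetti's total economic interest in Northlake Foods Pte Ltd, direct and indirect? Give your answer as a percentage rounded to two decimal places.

60.60%

Maya reaches Northlake along 3 paths.
Via Greywick: 80% × 6% = 4.8%.
Via Greywick → Meridian: 80% × 68% × 75% = 40.8%.
Via Meridian: 20% × 75% = 15%.
Total: 4.8% + 40.8% + 15% = 60.6%.
Rounded: 60.60%.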